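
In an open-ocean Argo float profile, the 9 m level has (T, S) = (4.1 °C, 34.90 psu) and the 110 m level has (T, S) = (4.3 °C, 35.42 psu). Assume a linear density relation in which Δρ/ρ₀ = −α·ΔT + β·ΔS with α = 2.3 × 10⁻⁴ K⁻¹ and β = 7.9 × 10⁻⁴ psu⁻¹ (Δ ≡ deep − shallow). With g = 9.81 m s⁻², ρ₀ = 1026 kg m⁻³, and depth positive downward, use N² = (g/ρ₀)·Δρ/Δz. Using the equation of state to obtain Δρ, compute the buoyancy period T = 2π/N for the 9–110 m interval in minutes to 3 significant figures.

17.6 min

ΔT = +0.2 K, ΔS = +0.52 psu (deep − shallow).
Δρ/ρ₀ = −αΔT + βΔS = -4.60 × 10⁻⁵ + 4.108 × 10⁻⁴ = 3.648 × 10⁻⁴, so Δρ ≈ 0.3743 kg m⁻³.
N² = (g/ρ₀)·Δρ/Δz = g·(Δρ/ρ₀)/Δz = 9.81 × 3.648 × 10⁻⁴ / 101 = 3.5433 × 10⁻⁵ s⁻².
N = √(3.5433 × 10⁻⁵) = 5.9526 × 10⁻³ rad s⁻¹ → T = 2π/N = 1.0555 × 10³ s = 17.592 min ≈ 17.6 min.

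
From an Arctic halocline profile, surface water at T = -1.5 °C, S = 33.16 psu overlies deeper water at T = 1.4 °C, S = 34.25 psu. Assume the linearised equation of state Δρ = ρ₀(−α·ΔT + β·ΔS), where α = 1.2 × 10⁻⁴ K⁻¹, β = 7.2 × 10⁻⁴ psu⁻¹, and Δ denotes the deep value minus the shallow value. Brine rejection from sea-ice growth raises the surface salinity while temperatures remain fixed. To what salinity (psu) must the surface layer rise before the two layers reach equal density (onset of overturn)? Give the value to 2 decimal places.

33.77 psu

Neutral buoyancy requires −α(T_deep − T_surf) + β(S_deep − S_surf′) = 0.
S_surf′ = S_deep − (α/β)·ΔT = 34.25 − (1.2 × 10⁻⁴/7.2 × 10⁻⁴)·(+2.9) = 33.7667 psu.
Increase required: 33.7667 − 33.16 = 0.6067 psu.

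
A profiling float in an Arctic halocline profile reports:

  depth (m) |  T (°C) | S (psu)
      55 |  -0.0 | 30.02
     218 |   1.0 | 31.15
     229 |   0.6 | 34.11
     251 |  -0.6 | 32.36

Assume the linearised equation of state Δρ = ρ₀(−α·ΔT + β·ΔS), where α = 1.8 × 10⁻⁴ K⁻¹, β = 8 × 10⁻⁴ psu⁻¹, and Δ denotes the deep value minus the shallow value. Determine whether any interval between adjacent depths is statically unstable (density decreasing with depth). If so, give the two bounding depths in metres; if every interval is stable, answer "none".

Evaluate Δρ/ρ₀ = −αΔT + βΔS across each adjacent pair:
  55–218 m: −αΔT+βΔS = −(1.8 × 10⁻⁴)(+1.0)+(8 × 10⁻⁴)(+1.13) = 7.2 × 10⁻⁴ → stable
  218–229 m: −αΔT+βΔS = −(1.8 × 10⁻⁴)(-0.4)+(8 × 10⁻⁴)(+2.96) = 2.4 × 10⁻³ → stable
  229–251 m: −αΔT+βΔS = −(1.8 × 10⁻⁴)(-1.2)+(8 × 10⁻⁴)(-1.75) = -1.2 × 10⁻³ → UNSTABLE
The 229–251 m interval has Δρ < 0: lighter water underlies denser water.

229–251 m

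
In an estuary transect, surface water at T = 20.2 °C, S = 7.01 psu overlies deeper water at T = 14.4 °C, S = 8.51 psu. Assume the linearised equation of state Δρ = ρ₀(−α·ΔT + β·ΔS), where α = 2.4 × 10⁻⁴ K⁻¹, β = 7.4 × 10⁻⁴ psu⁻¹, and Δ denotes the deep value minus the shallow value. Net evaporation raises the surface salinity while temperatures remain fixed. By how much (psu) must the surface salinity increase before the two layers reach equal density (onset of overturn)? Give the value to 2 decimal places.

3.38 psu

Neutral buoyancy requires −α(T_deep − T_surf) + β(S_deep − S_surf′) = 0.
S_surf′ = S_deep − (α/β)·ΔT = 8.51 − (2.4 × 10⁻⁴/7.4 × 10⁻⁴)·(-5.8) = 10.3911 psu.
Increase required: 10.3911 − 7.01 = 3.3811 psu.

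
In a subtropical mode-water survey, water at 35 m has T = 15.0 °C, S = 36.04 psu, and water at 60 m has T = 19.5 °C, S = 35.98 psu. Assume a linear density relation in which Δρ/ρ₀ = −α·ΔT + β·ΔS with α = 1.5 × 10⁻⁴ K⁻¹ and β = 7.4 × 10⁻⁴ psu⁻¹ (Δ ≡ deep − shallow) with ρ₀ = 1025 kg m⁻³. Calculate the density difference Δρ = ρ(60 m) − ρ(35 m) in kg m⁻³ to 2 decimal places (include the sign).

-0.74 kg m⁻³

ΔT = +4.5 K, ΔS = -0.06 psu (deep − shallow).
Δρ/ρ₀ = −(1.5 × 10⁻⁴)(+4.5) + (7.4 × 10⁻⁴)(-0.06) = -7.194 × 10⁻⁴.
Δρ = 1025 × (-7.194 × 10⁻⁴) = -0.74 kg m⁻³.
Negative Δρ: lighter below, statically unstable.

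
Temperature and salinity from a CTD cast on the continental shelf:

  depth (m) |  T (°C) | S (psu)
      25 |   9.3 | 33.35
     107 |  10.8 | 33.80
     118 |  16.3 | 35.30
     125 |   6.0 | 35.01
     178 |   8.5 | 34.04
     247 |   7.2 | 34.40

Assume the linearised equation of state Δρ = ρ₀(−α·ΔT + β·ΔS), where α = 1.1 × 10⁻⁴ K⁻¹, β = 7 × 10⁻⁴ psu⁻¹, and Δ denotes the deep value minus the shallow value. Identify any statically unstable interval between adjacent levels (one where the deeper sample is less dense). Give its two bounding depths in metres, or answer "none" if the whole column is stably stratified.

125–178 m

Evaluate Δρ/ρ₀ = −αΔT + βΔS across each adjacent pair:
  25–107 m: −αΔT+βΔS = −(1.1 × 10⁻⁴)(+1.5)+(7 × 10⁻⁴)(+0.45) = 1.5 × 10⁻⁴ → stable
  107–118 m: −αΔT+βΔS = −(1.1 × 10⁻⁴)(+5.5)+(7 × 10⁻⁴)(+1.50) = 4.4 × 10⁻⁴ → stable
  118–125 m: −αΔT+βΔS = −(1.1 × 10⁻⁴)(-10.3)+(7 × 10⁻⁴)(-0.29) = 9.3 × 10⁻⁴ → stable
  125–178 m: −αΔT+βΔS = −(1.1 × 10⁻⁴)(+2.5)+(7 × 10⁻⁴)(-0.97) = -9.5 × 10⁻⁴ → UNSTABLE
  178–247 m: −αΔT+βΔS = −(1.1 × 10⁻⁴)(-1.3)+(7 × 10⁻⁴)(+0.36) = 4.0 × 10⁻⁴ → stable
The 125–178 m interval has Δρ < 0: lighter water underlies denser water.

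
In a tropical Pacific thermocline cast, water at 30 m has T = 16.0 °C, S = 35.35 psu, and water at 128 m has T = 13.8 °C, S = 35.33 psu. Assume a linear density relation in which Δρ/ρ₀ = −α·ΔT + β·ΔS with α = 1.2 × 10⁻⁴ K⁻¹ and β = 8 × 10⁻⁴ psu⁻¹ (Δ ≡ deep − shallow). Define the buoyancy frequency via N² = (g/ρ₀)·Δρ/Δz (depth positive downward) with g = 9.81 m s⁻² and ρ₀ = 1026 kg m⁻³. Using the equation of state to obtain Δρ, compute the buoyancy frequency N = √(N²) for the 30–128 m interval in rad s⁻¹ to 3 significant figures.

4.98 × 10⁻³ rad s⁻¹

ΔT = -2.2 K, ΔS = -0.02 psu (deep − shallow).
Δρ/ρ₀ = −αΔT + βΔS = 2.64 × 10⁻⁴ − 1.60 × 10⁻⁵ = 2.48 × 10⁻⁴, so Δρ ≈ 0.2544 kg m⁻³.
N² = (g/ρ₀)·Δρ/Δz = g·(Δρ/ρ₀)/Δz = 9.81 × 2.48 × 10⁻⁴ / 98 = 2.4825 × 10⁻⁵ s⁻².
N = √(2.4825 × 10⁻⁵) = 4.9825 × 10⁻³ rad s⁻¹ ≈ 4.98 × 10⁻³ rad s⁻¹.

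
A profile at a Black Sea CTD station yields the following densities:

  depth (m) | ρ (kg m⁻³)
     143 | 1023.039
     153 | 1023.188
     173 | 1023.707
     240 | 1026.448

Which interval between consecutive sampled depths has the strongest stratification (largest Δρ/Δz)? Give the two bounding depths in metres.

Compute the density gradient over each adjacent pair:
  143–153 m: Δρ/Δz = 0.149/10 = 0.015 kg m⁻⁴
  153–173 m: Δρ/Δz = 0.519/20 = 0.026 kg m⁻⁴
  173–240 m: Δρ/Δz = 2.741/67 = 0.041 kg m⁻⁴
The largest gradient is in the 173–240 m interval — the pycnocline.

173–240 m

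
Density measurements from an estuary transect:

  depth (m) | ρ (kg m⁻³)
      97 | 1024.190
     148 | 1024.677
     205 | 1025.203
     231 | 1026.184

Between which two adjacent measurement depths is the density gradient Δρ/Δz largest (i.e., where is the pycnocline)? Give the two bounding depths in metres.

Compute the density gradient over each adjacent pair:
  97–148 m: Δρ/Δz = 0.487/51 = 9.5 × 10⁻³ kg m⁻⁴
  148–205 m: Δρ/Δz = 0.526/57 = 9.2 × 10⁻³ kg m⁻⁴
  205–231 m: Δρ/Δz = 0.981/26 = 0.038 kg m⁻⁴
The largest gradient is in the 205–231 m interval — the pycnocline.

205–231 m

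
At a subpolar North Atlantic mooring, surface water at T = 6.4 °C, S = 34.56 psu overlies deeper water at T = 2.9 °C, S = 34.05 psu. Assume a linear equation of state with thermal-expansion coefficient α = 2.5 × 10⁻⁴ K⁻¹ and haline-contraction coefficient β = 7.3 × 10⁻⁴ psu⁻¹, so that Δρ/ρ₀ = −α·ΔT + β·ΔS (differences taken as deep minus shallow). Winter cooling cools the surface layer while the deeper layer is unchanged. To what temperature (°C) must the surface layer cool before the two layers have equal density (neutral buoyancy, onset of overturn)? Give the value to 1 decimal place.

Neutral buoyancy requires Δρ = 0, i.e. −α(T_deep − T_surf′) + β(S_deep − S_surf) = 0.
T_surf′ = T_deep − (β/α)·ΔS = 2.9 − (7.3 × 10⁻⁴/2.5 × 10⁻⁴)·(-0.51) = 4.389 °C.
Cooling required: 6.4 − (4.389) = 2.011 °C.

4.4 °C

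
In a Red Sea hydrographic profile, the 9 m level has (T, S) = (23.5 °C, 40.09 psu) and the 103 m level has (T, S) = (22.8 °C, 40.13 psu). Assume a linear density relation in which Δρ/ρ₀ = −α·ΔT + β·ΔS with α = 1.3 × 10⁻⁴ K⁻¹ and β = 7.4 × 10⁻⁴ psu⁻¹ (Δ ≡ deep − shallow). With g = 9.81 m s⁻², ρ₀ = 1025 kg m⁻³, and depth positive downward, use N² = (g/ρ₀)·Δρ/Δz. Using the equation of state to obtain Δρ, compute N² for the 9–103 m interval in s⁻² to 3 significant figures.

ΔT = -0.7 K, ΔS = +0.04 psu (deep − shallow).
Δρ/ρ₀ = −αΔT + βΔS = 9.10 × 10⁻⁵ + 2.96 × 10⁻⁵ = 1.206 × 10⁻⁴, so Δρ ≈ 0.1236 kg m⁻³.
N² = (g/ρ₀)·Δρ/Δz = g·(Δρ/ρ₀)/Δz = 9.81 × 1.206 × 10⁻⁴ / 94 = 1.2586 × 10⁻⁵ s⁻² ≈ 1.26 × 10⁻⁵ s⁻².

1.26 × 10⁻⁵ s⁻²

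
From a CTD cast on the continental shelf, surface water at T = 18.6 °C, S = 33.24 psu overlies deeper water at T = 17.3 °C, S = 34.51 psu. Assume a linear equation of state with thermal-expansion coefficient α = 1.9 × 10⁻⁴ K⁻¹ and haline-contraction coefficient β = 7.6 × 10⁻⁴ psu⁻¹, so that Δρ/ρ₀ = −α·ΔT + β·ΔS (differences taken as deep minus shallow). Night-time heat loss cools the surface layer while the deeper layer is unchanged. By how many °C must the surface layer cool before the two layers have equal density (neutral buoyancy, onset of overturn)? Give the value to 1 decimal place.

6.4 °C

Neutral buoyancy requires Δρ = 0, i.e. −α(T_deep − T_surf′) + β(S_deep − S_surf) = 0.
T_surf′ = T_deep − (β/α)·ΔS = 17.3 − (7.6 × 10⁻⁴/1.9 × 10⁻⁴)·(+1.27) = 12.220 °C.
Cooling required: 18.6 − (12.220) = 6.380 °C.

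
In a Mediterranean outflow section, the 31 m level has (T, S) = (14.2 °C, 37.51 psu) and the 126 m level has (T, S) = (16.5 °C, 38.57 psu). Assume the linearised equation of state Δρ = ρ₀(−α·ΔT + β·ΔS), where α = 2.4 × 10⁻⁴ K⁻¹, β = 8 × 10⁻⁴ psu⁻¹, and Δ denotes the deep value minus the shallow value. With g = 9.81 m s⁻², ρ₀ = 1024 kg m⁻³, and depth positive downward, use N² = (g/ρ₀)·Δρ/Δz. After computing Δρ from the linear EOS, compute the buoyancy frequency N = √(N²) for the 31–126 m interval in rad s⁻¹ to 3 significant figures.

5.53 × 10⁻³ rad s⁻¹

ΔT = +2.3 K, ΔS = +1.06 psu (deep − shallow).
Δρ/ρ₀ = −αΔT + βΔS = -5.52 × 10⁻⁴ + 8.48 × 10⁻⁴ = 2.96 × 10⁻⁴, so Δρ ≈ 0.3031 kg m⁻³.
N² = (g/ρ₀)·Δρ/Δz = g·(Δρ/ρ₀)/Δz = 9.81 × 2.96 × 10⁻⁴ / 95 = 3.0566 × 10⁻⁵ s⁻².
N = √(3.0566 × 10⁻⁵) = 5.5287 × 10⁻³ rad s⁻¹ ≈ 5.53 × 10⁻³ rad s⁻¹.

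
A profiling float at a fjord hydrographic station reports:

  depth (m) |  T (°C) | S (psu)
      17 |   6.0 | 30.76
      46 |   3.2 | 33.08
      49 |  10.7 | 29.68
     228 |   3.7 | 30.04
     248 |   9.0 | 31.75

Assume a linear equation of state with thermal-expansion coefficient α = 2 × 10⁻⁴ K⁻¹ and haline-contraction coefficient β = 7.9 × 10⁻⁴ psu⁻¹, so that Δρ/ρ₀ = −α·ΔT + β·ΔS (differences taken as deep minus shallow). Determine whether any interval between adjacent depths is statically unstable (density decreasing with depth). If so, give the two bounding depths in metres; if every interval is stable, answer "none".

46–49 m

Evaluate Δρ/ρ₀ = −αΔT + βΔS across each adjacent pair:
  17–46 m: −αΔT+βΔS = −(2 × 10⁻⁴)(-2.8)+(7.9 × 10⁻⁴)(+2.32) = 2.4 × 10⁻³ → stable
  46–49 m: −αΔT+βΔS = −(2 × 10⁻⁴)(+7.5)+(7.9 × 10⁻⁴)(-3.40) = -4.2 × 10⁻³ → UNSTABLE
  49–228 m: −αΔT+βΔS = −(2 × 10⁻⁴)(-7.0)+(7.9 × 10⁻⁴)(+0.36) = 1.7 × 10⁻³ → stable
  228–248 m: −αΔT+βΔS = −(2 × 10⁻⁴)(+5.3)+(7.9 × 10⁻⁴)(+1.71) = 2.9 × 10⁻⁴ → stable
The 46–49 m interval has Δρ < 0: lighter water underlies denser water.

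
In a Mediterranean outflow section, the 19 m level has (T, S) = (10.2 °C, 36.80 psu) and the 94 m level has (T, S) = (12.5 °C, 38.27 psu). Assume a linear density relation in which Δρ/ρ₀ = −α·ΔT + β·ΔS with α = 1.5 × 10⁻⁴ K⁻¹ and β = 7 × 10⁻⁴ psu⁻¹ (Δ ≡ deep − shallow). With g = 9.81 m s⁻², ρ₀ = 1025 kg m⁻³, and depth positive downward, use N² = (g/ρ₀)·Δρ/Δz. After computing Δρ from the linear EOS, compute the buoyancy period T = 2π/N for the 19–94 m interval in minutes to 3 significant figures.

11.1 min

ΔT = +2.3 K, ΔS = +1.47 psu (deep − shallow).
Δρ/ρ₀ = −αΔT + βΔS = -3.45 × 10⁻⁴ + 1.029 × 10⁻³ = 6.84 × 10⁻⁴, so Δρ ≈ 0.7011 kg m⁻³.
N² = (g/ρ₀)·Δρ/Δz = g·(Δρ/ρ₀)/Δz = 9.81 × 6.84 × 10⁻⁴ / 75 = 8.9467 × 10⁻⁵ s⁻².
N = √(8.9467 × 10⁻⁵) = 9.4587 × 10⁻³ rad s⁻¹ → T = 2π/N = 664.28 s = 11.071 min ≈ 11.1 min.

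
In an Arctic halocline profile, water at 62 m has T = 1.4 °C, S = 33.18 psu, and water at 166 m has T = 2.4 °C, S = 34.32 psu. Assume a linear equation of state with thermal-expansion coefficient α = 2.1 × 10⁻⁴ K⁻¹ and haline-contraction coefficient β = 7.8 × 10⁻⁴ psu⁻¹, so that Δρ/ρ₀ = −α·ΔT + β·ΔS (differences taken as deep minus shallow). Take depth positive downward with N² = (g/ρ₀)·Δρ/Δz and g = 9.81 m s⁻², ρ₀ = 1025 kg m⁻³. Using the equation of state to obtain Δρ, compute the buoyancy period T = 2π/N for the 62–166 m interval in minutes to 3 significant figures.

13.1 min

ΔT = +1.0 K, ΔS = +1.14 psu (deep − shallow).
Δρ/ρ₀ = −αΔT + βΔS = -2.10 × 10⁻⁴ + 8.892 × 10⁻⁴ = 6.792 × 10⁻⁴, so Δρ ≈ 0.6962 kg m⁻³.
N² = (g/ρ₀)·Δρ/Δz = g·(Δρ/ρ₀)/Δz = 9.81 × 6.792 × 10⁻⁴ / 104 = 6.4067 × 10⁻⁵ s⁻².
N = √(6.4067 × 10⁻⁵) = 8.0042 × 10⁻³ rad s⁻¹ → T = 2π/N = 784.99 s = 13.083 min ≈ 13.1 min.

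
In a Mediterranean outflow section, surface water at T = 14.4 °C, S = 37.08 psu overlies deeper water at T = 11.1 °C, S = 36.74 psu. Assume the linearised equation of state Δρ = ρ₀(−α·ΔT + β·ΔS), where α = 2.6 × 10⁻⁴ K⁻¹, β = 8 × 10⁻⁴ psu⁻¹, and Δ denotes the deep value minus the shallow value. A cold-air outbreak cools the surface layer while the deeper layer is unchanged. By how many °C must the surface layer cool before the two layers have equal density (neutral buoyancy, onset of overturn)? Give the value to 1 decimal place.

2.3 °C

Neutral buoyancy requires Δρ = 0, i.e. −α(T_deep − T_surf′) + β(S_deep − S_surf) = 0.
T_surf′ = T_deep − (β/α)·ΔS = 11.1 − (8 × 10⁻⁴/2.6 × 10⁻⁴)·(-0.34) = 12.146 °C.
Cooling required: 14.4 − (12.146) = 2.254 °C.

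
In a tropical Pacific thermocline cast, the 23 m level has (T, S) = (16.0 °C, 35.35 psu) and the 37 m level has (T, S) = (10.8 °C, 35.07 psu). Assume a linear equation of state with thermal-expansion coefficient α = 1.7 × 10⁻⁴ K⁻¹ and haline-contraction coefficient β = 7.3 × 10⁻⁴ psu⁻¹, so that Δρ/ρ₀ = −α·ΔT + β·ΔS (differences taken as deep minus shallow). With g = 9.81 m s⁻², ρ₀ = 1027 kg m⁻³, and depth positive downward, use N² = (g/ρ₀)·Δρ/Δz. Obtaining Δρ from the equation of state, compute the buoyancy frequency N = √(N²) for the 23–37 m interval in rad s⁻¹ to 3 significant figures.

0.0218 rad s⁻¹

ΔT = -5.2 K, ΔS = -0.28 psu (deep − shallow).
Δρ/ρ₀ = −αΔT + βΔS = 8.84 × 10⁻⁴ − 2.044 × 10⁻⁴ = 6.796 × 10⁻⁴, so Δρ ≈ 0.6979 kg m⁻³.
N² = (g/ρ₀)·Δρ/Δz = g·(Δρ/ρ₀)/Δz = 9.81 × 6.796 × 10⁻⁴ / 14 = 4.7621 × 10⁻⁴ s⁻².
N = √(4.7621 × 10⁻⁴) = 0.021822 rad s⁻¹ ≈ 0.0218 rad s⁻¹.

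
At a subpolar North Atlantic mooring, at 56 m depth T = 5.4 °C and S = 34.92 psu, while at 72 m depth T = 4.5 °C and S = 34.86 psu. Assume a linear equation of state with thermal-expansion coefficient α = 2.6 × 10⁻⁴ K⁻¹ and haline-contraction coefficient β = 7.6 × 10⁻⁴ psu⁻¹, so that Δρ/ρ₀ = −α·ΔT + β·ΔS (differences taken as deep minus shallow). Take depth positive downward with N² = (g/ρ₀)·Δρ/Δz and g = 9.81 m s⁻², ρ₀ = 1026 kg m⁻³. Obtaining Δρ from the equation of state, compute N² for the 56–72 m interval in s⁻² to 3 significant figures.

1.16 × 10⁻⁴ s⁻²

ΔT = -0.9 K, ΔS = -0.06 psu (deep − shallow).
Δρ/ρ₀ = −αΔT + βΔS = 2.34 × 10⁻⁴ − 4.56 × 10⁻⁵ = 1.884 × 10⁻⁴, so Δρ ≈ 0.1933 kg m⁻³.
N² = (g/ρ₀)·Δρ/Δz = g·(Δρ/ρ₀)/Δz = 9.81 × 1.884 × 10⁻⁴ / 16 = 1.1551 × 10⁻⁴ s⁻² ≈ 1.16 × 10⁻⁴ s⁻².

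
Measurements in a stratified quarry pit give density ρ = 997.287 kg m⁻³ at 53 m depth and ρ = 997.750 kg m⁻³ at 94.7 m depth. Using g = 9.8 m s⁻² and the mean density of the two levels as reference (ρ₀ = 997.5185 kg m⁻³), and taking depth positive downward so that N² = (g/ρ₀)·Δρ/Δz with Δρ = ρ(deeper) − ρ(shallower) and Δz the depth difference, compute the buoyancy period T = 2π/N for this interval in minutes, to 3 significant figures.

Δρ = 997.750 − 997.287 = 0.463 kg m⁻³ over Δz = 94.7 − 53 = 41.7 m.
N² = (9.8/997.5185) × (0.463/41.7) = 1.0908 × 10⁻⁴ s⁻².
N = √(1.0908 × 10⁻⁴) = 0.010444 rad s⁻¹, so T = 2π/N = 601.61 s = 10.027 min ≈ 10.0 min.

10.0 min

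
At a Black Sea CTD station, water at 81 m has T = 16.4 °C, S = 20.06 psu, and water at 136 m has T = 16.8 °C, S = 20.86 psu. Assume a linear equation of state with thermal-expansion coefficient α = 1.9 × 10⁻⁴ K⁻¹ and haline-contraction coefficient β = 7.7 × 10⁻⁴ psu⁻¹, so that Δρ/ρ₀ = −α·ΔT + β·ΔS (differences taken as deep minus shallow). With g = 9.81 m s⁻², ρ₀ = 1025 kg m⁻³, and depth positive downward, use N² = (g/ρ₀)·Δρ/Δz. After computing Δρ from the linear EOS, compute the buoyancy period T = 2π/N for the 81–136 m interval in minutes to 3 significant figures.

10.7 min

ΔT = +0.4 K, ΔS = +0.80 psu (deep − shallow).
Δρ/ρ₀ = −αΔT + βΔS = -7.60 × 10⁻⁵ + 6.16 × 10⁻⁴ = 5.40 × 10⁻⁴, so Δρ ≈ 0.5535 kg m⁻³.
N² = (g/ρ₀)·Δρ/Δz = g·(Δρ/ρ₀)/Δz = 9.81 × 5.40 × 10⁻⁴ / 55 = 9.6316 × 10⁻⁵ s⁻².
N = √(9.6316 × 10⁻⁵) = 9.8141 × 10⁻³ rad s⁻¹ → T = 2π/N = 640.22 s = 10.670 min ≈ 10.7 min.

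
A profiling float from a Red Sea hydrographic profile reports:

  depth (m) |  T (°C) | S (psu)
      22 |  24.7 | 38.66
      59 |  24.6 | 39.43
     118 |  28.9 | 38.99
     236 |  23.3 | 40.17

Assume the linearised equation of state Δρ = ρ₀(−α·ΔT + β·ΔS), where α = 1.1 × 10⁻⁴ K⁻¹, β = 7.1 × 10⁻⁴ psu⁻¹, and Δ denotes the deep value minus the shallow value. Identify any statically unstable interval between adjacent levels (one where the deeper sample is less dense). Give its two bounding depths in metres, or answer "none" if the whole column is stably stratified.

59–118 m

Evaluate Δρ/ρ₀ = −αΔT + βΔS across each adjacent pair:
  22–59 m: −αΔT+βΔS = −(1.1 × 10⁻⁴)(-0.1)+(7.1 × 10⁻⁴)(+0.77) = 5.6 × 10⁻⁴ → stable
  59–118 m: −αΔT+βΔS = −(1.1 × 10⁻⁴)(+4.3)+(7.1 × 10⁻⁴)(-0.44) = -7.9 × 10⁻⁴ → UNSTABLE
  118–236 m: −αΔT+βΔS = −(1.1 × 10⁻⁴)(-5.6)+(7.1 × 10⁻⁴)(+1.18) = 1.5 × 10⁻³ → stable
The 59–118 m interval has Δρ < 0: lighter water underlies denser water.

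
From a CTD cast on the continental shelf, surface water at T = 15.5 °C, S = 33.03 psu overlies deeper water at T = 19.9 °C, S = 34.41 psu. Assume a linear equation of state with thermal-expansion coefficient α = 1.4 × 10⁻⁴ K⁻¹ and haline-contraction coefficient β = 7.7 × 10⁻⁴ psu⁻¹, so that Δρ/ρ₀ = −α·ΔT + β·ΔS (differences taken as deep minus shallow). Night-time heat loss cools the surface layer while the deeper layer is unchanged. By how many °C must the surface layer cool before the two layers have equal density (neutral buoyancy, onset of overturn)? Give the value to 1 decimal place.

Neutral buoyancy requires Δρ = 0, i.e. −α(T_deep − T_surf′) + β(S_deep − S_surf) = 0.
T_surf′ = T_deep − (β/α)·ΔS = 19.9 − (7.7 × 10⁻⁴/1.4 × 10⁻⁴)·(+1.38) = 12.310 °C.
Cooling required: 15.5 − (12.310) = 3.190 °C.

3.2 °C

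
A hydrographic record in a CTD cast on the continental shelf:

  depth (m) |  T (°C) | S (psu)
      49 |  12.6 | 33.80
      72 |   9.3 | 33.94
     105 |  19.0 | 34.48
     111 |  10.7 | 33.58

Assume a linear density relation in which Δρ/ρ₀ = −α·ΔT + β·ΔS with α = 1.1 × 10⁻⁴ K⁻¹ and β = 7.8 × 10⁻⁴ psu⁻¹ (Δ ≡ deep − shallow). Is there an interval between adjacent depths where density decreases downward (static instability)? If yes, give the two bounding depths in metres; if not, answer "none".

Evaluate Δρ/ρ₀ = −αΔT + βΔS across each adjacent pair:
  49–72 m: −αΔT+βΔS = −(1.1 × 10⁻⁴)(-3.3)+(7.8 × 10⁻⁴)(+0.14) = 4.7 × 10⁻⁴ → stable
  72–105 m: −αΔT+βΔS = −(1.1 × 10⁻⁴)(+9.7)+(7.8 × 10⁻⁴)(+0.54) = -6.5 × 10⁻⁴ → UNSTABLE
  105–111 m: −αΔT+βΔS = −(1.1 × 10⁻⁴)(-8.3)+(7.8 × 10⁻⁴)(-0.90) = 2.1 × 10⁻⁴ → stable
The 72–105 m interval has Δρ < 0: lighter water underlies denser water.

72–105 m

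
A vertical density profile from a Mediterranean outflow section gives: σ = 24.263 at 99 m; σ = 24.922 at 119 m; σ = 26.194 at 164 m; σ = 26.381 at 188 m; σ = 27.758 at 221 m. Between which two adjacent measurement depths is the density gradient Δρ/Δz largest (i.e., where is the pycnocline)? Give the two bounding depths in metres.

Compute the density gradient over each adjacent pair:
  99–119 m: Δρ/Δz = 0.659/20 = 0.033 kg m⁻⁴
  119–164 m: Δρ/Δz = 1.272/45 = 0.028 kg m⁻⁴
  164–188 m: Δρ/Δz = 0.187/24 = 7.8 × 10⁻³ kg m⁻⁴
  188–221 m: Δρ/Δz = 1.377/33 = 0.042 kg m⁻⁴
The largest gradient is in the 188–221 m interval — the pycnocline.

188–221 m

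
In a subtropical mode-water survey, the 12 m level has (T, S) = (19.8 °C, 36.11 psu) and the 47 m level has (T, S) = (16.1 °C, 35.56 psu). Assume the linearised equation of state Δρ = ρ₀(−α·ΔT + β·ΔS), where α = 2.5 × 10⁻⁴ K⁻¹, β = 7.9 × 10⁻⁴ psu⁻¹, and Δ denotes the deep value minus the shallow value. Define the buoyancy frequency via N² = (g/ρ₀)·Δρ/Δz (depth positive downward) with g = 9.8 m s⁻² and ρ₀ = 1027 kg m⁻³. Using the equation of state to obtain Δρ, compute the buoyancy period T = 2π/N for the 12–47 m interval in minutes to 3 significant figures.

ΔT = -3.7 K, ΔS = -0.55 psu (deep − shallow).
Δρ/ρ₀ = −αΔT + βΔS = 9.25 × 10⁻⁴ − 4.345 × 10⁻⁴ = 4.905 × 10⁻⁴, so Δρ ≈ 0.5037 kg m⁻³.
N² = (g/ρ₀)·Δρ/Δz = g·(Δρ/ρ₀)/Δz = 9.8 × 4.905 × 10⁻⁴ / 35 = 1.3734 × 10⁻⁴ s⁻².
N = √(1.3734 × 10⁻⁴) = 0.011719 rad s⁻¹ → T = 2π/N = 536.15 s = 8.9358 min ≈ 8.94 min.

8.94 min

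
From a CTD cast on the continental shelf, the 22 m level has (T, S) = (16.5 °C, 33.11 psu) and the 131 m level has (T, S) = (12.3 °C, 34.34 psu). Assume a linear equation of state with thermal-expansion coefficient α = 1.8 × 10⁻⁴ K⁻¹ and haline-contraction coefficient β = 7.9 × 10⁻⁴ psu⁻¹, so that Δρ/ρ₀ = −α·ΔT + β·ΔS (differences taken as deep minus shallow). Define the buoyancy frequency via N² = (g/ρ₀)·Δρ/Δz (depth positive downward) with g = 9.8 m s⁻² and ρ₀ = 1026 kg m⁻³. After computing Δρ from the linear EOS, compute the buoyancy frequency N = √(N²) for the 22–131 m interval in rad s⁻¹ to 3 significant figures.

ΔT = -4.2 K, ΔS = +1.23 psu (deep − shallow).
Δρ/ρ₀ = −αΔT + βΔS = 7.56 × 10⁻⁴ + 9.717 × 10⁻⁴ = 1.7277 × 10⁻³, so Δρ ≈ 1.773 kg m⁻³.
N² = (g/ρ₀)·Δρ/Δz = g·(Δρ/ρ₀)/Δz = 9.8 × 1.7277 × 10⁻³ / 109 = 1.5533 × 10⁻⁴ s⁻².
N = √(1.5533 × 10⁻⁴) = 0.012463 rad s⁻¹ ≈ 0.0125 rad s⁻¹.

0.0125 rad s⁻¹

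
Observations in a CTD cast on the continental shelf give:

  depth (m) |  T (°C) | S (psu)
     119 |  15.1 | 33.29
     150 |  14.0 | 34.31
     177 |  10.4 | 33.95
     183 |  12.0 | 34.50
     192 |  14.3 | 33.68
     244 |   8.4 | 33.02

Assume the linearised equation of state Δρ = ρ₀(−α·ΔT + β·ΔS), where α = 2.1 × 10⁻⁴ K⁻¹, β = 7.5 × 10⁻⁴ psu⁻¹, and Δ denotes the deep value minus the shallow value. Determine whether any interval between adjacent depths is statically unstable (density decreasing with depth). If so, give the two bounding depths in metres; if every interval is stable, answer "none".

183–192 m

Evaluate Δρ/ρ₀ = −αΔT + βΔS across each adjacent pair:
  119–150 m: −αΔT+βΔS = −(2.1 × 10⁻⁴)(-1.1)+(7.5 × 10⁻⁴)(+1.02) = 1.0 × 10⁻³ → stable
  150–177 m: −αΔT+βΔS = −(2.1 × 10⁻⁴)(-3.6)+(7.5 × 10⁻⁴)(-0.36) = 4.9 × 10⁻⁴ → stable
  177–183 m: −αΔT+βΔS = −(2.1 × 10⁻⁴)(+1.6)+(7.5 × 10⁻⁴)(+0.55) = 7.7 × 10⁻⁵ → stable
  183–192 m: −αΔT+βΔS = −(2.1 × 10⁻⁴)(+2.3)+(7.5 × 10⁻⁴)(-0.82) = -1.1 × 10⁻³ → UNSTABLE
  192–244 m: −αΔT+βΔS = −(2.1 × 10⁻⁴)(-5.9)+(7.5 × 10⁻⁴)(-0.66) = 7.4 × 10⁻⁴ → stable
The 183–192 m interval has Δρ < 0: lighter water underlies denser water.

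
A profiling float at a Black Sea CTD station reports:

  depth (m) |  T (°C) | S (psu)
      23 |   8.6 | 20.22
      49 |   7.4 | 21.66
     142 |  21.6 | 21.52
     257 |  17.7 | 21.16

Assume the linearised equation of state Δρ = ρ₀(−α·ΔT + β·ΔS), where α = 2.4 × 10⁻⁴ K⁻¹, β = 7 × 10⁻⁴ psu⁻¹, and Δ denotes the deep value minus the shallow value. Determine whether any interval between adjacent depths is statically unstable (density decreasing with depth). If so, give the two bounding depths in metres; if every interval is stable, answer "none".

Evaluate Δρ/ρ₀ = −αΔT + βΔS across each adjacent pair:
  23–49 m: −αΔT+βΔS = −(2.4 × 10⁻⁴)(-1.2)+(7 × 10⁻⁴)(+1.44) = 1.3 × 10⁻³ → stable
  49–142 m: −αΔT+βΔS = −(2.4 × 10⁻⁴)(+14.2)+(7 × 10⁻⁴)(-0.14) = -3.5 × 10⁻³ → UNSTABLE
  142–257 m: −αΔT+βΔS = −(2.4 × 10⁻⁴)(-3.9)+(7 × 10⁻⁴)(-0.36) = 6.8 × 10⁻⁴ → stable
The 49–142 m interval has Δρ < 0: lighter water underlies denser water.

49–142 m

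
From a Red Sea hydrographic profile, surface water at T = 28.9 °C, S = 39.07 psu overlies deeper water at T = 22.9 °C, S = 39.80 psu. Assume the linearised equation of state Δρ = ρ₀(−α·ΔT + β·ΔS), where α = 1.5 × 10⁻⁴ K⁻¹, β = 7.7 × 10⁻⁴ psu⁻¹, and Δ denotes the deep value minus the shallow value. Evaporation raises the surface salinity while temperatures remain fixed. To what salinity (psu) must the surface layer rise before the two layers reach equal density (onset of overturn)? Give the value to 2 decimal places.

40.97 psu

Neutral buoyancy requires −α(T_deep − T_surf) + β(S_deep − S_surf′) = 0.
S_surf′ = S_deep − (α/β)·ΔT = 39.80 − (1.5 × 10⁻⁴/7.7 × 10⁻⁴)·(-6.0) = 40.9688 psu.
Increase required: 40.9688 − 39.07 = 1.8988 psu.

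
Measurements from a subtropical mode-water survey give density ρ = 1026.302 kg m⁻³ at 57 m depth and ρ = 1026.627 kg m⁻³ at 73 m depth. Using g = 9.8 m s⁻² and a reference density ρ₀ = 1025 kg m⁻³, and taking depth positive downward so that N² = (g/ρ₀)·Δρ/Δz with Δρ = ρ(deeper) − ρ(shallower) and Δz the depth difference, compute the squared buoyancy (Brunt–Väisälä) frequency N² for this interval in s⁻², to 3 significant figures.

Δρ = 1026.627 − 1026.302 = 0.325 kg m⁻³ over Δz = 73 − 57 = 16 m.
N² = (9.8/1025) × (0.325/16) = 1.9421 × 10⁻⁴ s⁻² ≈ 1.94 × 10⁻⁴ s⁻².
A positive N² confirms static stability across the interval.

1.94 × 10⁻⁴ s⁻²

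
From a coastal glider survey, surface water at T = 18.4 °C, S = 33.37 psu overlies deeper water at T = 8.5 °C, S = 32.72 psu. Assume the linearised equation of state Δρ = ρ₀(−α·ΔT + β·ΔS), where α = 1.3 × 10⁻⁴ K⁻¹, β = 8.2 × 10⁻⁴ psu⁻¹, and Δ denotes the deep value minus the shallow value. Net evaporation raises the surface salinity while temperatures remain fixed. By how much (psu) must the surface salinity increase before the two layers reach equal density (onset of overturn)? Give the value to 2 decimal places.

0.92 psu

Neutral buoyancy requires −α(T_deep − T_surf) + β(S_deep − S_surf′) = 0.
S_surf′ = S_deep − (α/β)·ΔT = 32.72 − (1.3 × 10⁻⁴/8.2 × 10⁻⁴)·(-9.9) = 34.2895 psu.
Increase required: 34.2895 − 33.37 = 0.9195 psu.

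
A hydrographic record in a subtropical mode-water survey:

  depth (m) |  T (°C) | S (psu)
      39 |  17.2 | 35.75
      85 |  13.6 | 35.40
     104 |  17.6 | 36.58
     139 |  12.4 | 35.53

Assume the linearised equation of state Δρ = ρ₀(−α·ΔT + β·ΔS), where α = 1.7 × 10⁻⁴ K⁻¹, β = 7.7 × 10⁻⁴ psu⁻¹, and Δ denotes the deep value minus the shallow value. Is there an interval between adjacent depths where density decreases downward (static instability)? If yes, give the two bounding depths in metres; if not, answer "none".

none

Evaluate Δρ/ρ₀ = −αΔT + βΔS across each adjacent pair:
  39–85 m: −αΔT+βΔS = −(1.7 × 10⁻⁴)(-3.6)+(7.7 × 10⁻⁴)(-0.35) = 3.4 × 10⁻⁴ → stable
  85–104 m: −αΔT+βΔS = −(1.7 × 10⁻⁴)(+4.0)+(7.7 × 10⁻⁴)(+1.18) = 2.3 × 10⁻⁴ → stable
  104–139 m: −αΔT+βΔS = −(1.7 × 10⁻⁴)(-5.2)+(7.7 × 10⁻⁴)(-1.05) = 7.6 × 10⁻⁵ → stable
Every interval has Δρ > 0: the column is stably stratified throughout.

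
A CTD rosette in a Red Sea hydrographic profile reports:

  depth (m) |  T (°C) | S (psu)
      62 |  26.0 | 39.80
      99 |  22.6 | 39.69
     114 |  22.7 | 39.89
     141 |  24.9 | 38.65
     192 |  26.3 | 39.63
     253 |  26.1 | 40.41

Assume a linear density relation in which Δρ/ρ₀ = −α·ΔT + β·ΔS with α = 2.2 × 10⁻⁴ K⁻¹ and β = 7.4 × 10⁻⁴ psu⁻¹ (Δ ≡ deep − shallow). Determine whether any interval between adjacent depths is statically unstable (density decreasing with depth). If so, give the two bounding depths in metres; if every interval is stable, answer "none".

114–141 m

Evaluate Δρ/ρ₀ = −αΔT + βΔS across each adjacent pair:
  62–99 m: −αΔT+βΔS = −(2.2 × 10⁻⁴)(-3.4)+(7.4 × 10⁻⁴)(-0.11) = 6.7 × 10⁻⁴ → stable
  99–114 m: −αΔT+βΔS = −(2.2 × 10⁻⁴)(+0.1)+(7.4 × 10⁻⁴)(+0.20) = 1.3 × 10⁻⁴ → stable
  114–141 m: −αΔT+βΔS = −(2.2 × 10⁻⁴)(+2.2)+(7.4 × 10⁻⁴)(-1.24) = -1.4 × 10⁻³ → UNSTABLE
  141–192 m: −αΔT+βΔS = −(2.2 × 10⁻⁴)(+1.4)+(7.4 × 10⁻⁴)(+0.98) = 4.2 × 10⁻⁴ → stable
  192–253 m: −αΔT+βΔS = −(2.2 × 10⁻⁴)(-0.2)+(7.4 × 10⁻⁴)(+0.78) = 6.2 × 10⁻⁴ → stable
The 114–141 m interval has Δρ < 0: lighter water underlies denser water.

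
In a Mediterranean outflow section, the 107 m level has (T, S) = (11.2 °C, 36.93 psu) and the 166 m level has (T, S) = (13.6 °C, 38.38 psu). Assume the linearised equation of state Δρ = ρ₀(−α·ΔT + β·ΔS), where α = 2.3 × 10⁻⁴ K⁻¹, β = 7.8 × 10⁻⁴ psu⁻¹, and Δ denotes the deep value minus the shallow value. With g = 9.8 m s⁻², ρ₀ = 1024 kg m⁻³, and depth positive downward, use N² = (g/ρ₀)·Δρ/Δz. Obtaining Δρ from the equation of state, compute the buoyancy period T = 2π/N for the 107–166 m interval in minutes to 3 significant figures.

ΔT = +2.4 K, ΔS = +1.45 psu (deep − shallow).
Δρ/ρ₀ = −αΔT + βΔS = -5.52 × 10⁻⁴ + 1.131 × 10⁻³ = 5.79 × 10⁻⁴, so Δρ ≈ 0.5929 kg m⁻³.
N² = (g/ρ₀)·Δρ/Δz = g·(Δρ/ρ₀)/Δz = 9.8 × 5.79 × 10⁻⁴ / 59 = 9.6173 × 10⁻⁵ s⁻².
N = √(9.6173 × 10⁻⁵) = 9.8068 × 10⁻³ rad s⁻¹ → T = 2π/N = 640.70 s = 10.678 min ≈ 10.7 min.

10.7 min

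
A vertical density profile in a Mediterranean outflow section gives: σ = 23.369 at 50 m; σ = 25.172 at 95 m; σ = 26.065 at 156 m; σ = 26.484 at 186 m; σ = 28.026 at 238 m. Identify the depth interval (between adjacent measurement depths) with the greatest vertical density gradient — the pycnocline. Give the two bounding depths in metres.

50–95 m

Compute the density gradient over each adjacent pair:
  50–95 m: Δρ/Δz = 1.803/45 = 0.040 kg m⁻⁴
  95–156 m: Δρ/Δz = 0.893/61 = 0.015 kg m⁻⁴
  156–186 m: Δρ/Δz = 0.419/30 = 0.014 kg m⁻⁴
  186–238 m: Δρ/Δz = 1.542/52 = 0.030 kg m⁻⁴
The largest gradient is in the 50–95 m interval — the pycnocline.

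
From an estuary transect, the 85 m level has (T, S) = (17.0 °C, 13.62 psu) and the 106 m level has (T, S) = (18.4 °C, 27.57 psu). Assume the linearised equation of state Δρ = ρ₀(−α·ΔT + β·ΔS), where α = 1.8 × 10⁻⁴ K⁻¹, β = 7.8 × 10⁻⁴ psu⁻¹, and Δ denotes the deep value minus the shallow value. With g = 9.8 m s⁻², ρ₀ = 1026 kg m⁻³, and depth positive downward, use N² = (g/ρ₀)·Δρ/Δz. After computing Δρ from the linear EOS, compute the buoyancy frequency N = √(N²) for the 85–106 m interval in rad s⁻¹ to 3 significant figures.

0.0704 rad s⁻¹

ΔT = +1.4 K, ΔS = +13.95 psu (deep − shallow).
Δρ/ρ₀ = −αΔT + βΔS = -2.52 × 10⁻⁴ + 0.010881 = 0.010629, so Δρ ≈ 10.91 kg m⁻³.
N² = (g/ρ₀)·Δρ/Δz = g·(Δρ/ρ₀)/Δz = 9.8 × 0.010629 / 21 = 4.9602 × 10⁻³ s⁻².
N = √(4.9602 × 10⁻³) = 0.070429 rad s⁻¹ ≈ 0.0704 rad s⁻¹.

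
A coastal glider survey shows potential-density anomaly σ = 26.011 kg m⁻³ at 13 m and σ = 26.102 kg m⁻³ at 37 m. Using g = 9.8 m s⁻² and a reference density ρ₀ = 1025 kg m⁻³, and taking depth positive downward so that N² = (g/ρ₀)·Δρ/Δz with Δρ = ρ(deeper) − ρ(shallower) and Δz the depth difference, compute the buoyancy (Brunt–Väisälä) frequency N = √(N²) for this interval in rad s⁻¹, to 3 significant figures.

6.02 × 10⁻³ rad s⁻¹

Δρ = 1026.102 − 1026.011 = 0.091 kg m⁻³ over Δz = 37 − 13 = 24 m.
N² = (9.8/1025) × (0.091/24) = 3.6252 × 10⁻⁵ s⁻².
N = √(3.6252 × 10⁻⁵) = 6.0210 × 10⁻³ rad s⁻¹ ≈ 6.02 × 10⁻³ rad s⁻¹.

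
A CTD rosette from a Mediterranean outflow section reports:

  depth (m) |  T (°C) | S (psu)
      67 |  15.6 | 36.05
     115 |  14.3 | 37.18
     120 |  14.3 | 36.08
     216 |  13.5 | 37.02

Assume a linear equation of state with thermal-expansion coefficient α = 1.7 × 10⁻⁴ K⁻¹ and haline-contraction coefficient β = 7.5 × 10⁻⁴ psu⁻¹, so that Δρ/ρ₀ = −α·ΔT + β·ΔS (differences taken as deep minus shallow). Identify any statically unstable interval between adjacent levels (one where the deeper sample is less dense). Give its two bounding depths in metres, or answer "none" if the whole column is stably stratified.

Evaluate Δρ/ρ₀ = −αΔT + βΔS across each adjacent pair:
  67–115 m: −αΔT+βΔS = −(1.7 × 10⁻⁴)(-1.3)+(7.5 × 10⁻⁴)(+1.13) = 1.1 × 10⁻³ → stable
  115–120 m: −αΔT+βΔS = −(1.7 × 10⁻⁴)(+0.0)+(7.5 × 10⁻⁴)(-1.10) = -8.3 × 10⁻⁴ → UNSTABLE
  120–216 m: −αΔT+βΔS = −(1.7 × 10⁻⁴)(-0.8)+(7.5 × 10⁻⁴)(+0.94) = 8.4 × 10⁻⁴ → stable
The 115–120 m interval has Δρ < 0: lighter water underlies denser water.

115–120 m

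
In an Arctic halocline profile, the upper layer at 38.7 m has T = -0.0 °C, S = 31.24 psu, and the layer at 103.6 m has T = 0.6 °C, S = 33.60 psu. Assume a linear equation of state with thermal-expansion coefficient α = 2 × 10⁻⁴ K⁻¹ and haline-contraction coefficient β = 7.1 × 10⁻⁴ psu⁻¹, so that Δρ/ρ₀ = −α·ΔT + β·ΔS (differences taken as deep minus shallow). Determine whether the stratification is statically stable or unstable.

ΔT = 0.6 − -0.0 = +0.6 K and ΔS = 33.60 − 31.24 = +2.36 psu (deep − shallow).
−αΔT = -1.20 × 10⁻⁴; βΔS = 1.6756 × 10⁻³; sum Δρ/ρ₀ = 1.5556 × 10⁻³.
Δρ/ρ₀ > 0, so Δρ > 0: deeper water is denser → statically stable.

stable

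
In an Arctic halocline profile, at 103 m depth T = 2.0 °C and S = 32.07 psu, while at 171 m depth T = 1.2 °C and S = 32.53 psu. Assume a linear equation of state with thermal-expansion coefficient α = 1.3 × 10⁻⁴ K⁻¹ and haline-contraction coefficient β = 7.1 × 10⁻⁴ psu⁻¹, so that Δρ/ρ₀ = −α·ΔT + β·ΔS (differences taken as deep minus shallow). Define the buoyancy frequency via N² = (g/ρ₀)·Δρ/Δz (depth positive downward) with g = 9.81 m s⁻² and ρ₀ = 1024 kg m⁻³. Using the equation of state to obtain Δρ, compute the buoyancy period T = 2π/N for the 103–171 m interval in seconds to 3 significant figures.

ΔT = -0.8 K, ΔS = +0.46 psu (deep − shallow).
Δρ/ρ₀ = −αΔT + βΔS = 1.04 × 10⁻⁴ + 3.266 × 10⁻⁴ = 4.306 × 10⁻⁴, so Δρ ≈ 0.4409 kg m⁻³.
N² = (g/ρ₀)·Δρ/Δz = g·(Δρ/ρ₀)/Δz = 9.81 × 4.306 × 10⁻⁴ / 68 = 6.2120 × 10⁻⁵ s⁻².
N = √(6.2120 × 10⁻⁵) = 7.8816 × 10⁻³ rad s⁻¹ → T = 2π/N = 797.20 s ≈ 797 s.

797 s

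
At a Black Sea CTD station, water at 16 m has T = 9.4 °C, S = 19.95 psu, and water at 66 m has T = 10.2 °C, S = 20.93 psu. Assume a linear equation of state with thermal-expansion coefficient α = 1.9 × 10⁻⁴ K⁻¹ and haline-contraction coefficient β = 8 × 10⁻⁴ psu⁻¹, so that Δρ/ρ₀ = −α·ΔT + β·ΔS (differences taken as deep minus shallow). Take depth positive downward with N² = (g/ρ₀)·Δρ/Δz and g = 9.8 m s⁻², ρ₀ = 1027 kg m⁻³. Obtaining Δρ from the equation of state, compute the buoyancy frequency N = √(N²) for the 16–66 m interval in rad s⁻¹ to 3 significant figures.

ΔT = +0.8 K, ΔS = +0.98 psu (deep − shallow).
Δρ/ρ₀ = −αΔT + βΔS = -1.52 × 10⁻⁴ + 7.84 × 10⁻⁴ = 6.32 × 10⁻⁴, so Δρ ≈ 0.6491 kg m⁻³.
N² = (g/ρ₀)·Δρ/Δz = g·(Δρ/ρ₀)/Δz = 9.8 × 6.32 × 10⁻⁴ / 50 = 1.2387 × 10⁻⁴ s⁻².
N = √(1.2387 × 10⁻⁴) = 0.011130 rad s⁻¹ ≈ 0.0111 rad s⁻¹.

0.0111 rad s⁻¹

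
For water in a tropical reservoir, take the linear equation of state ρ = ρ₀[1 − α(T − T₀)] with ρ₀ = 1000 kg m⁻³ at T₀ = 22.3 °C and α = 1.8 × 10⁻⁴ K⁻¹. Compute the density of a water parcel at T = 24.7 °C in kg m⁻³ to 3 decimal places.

999.568 kg m⁻³

T − T₀ = +2.4 K.
Bracket = 1 − α·(+2.4) = 1 + (-4.32 × 10⁻⁴) = 0.9995680.
ρ = 1000 × 0.9995680 = 999.568 kg m⁻³.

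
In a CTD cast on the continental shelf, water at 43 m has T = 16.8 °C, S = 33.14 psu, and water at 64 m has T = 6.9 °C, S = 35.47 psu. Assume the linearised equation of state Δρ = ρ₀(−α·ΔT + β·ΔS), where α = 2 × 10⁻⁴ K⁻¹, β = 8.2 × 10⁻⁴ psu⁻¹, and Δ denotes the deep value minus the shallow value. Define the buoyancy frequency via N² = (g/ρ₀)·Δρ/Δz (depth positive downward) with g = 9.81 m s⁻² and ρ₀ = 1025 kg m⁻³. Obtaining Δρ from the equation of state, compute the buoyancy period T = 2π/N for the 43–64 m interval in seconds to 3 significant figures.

ΔT = -9.9 K, ΔS = +2.33 psu (deep − shallow).
Δρ/ρ₀ = −αΔT + βΔS = 1.98 × 10⁻³ + 1.9106 × 10⁻³ = 3.8906 × 10⁻³, so Δρ ≈ 3.988 kg m⁻³.
N² = (g/ρ₀)·Δρ/Δz = g·(Δρ/ρ₀)/Δz = 9.81 × 3.8906 × 10⁻³ / 21 = 1.8175 × 10⁻³ s⁻².
N = √(1.8175 × 10⁻³) = 0.042632 rad s⁻¹ → T = 2π/N = 147.38 s ≈ 147 s.

147 s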